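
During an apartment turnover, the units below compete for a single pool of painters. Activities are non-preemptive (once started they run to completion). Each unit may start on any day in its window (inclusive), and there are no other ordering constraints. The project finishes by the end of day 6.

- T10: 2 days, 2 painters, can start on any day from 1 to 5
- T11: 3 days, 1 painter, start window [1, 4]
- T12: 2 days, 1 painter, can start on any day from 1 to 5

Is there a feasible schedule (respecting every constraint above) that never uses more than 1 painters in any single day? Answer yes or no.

Total painter-days = 9; over 6 days the average is 9/6 > 1, so some day must exceed 1.

no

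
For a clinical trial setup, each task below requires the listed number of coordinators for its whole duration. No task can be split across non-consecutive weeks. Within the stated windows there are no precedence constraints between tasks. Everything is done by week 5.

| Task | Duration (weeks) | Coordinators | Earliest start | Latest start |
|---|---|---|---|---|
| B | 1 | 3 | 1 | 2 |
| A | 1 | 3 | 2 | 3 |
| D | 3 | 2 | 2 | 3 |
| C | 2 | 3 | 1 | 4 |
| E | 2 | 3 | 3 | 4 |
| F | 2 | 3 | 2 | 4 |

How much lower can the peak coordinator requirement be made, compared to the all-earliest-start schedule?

3

Early-start peak: w1:6  w2:11  w3:8  w4:5  w5:0 ⇒ 11.
Leveled (B@1, A@2, D@2, C@1, E@3, F@3): w1:6  w2:8  w3:8  w4:8  w5:0 ⇒ 8.
Reduction 11 − 8 = 3.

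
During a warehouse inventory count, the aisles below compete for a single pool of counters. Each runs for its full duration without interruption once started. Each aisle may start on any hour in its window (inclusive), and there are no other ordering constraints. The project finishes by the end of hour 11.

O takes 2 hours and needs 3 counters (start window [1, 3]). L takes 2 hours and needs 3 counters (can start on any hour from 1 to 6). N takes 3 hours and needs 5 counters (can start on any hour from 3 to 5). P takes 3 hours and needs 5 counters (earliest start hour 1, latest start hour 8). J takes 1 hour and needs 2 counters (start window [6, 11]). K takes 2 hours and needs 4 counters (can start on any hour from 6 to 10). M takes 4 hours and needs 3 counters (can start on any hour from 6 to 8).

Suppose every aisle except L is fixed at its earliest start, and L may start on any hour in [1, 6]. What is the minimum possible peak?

10

L@1: h1:11  h2:11  h3:10  h4:5  h5:5  h6:9  h7:7  h8:3  h9:3  h10:0  h11:0 → peak 11
L@2: h1:8  h2:11  h3:13  h4:5  h5:5  h6:9  h7:7  h8:3  h9:3  h10:0  h11:0 → peak 13
L@3: h1:8  h2:8  h3:13  h4:8  h5:5  h6:9  h7:7  h8:3  h9:3  h10:0  h11:0 → peak 13
L@4: h1:8  h2:8  h3:10  h4:8  h5:8  h6:9  h7:7  h8:3  h9:3  h10:0  h11:0 → peak 10
L@5: h1:8  h2:8  h3:10  h4:5  h5:8  h6:12  h7:7  h8:3  h9:3  h10:0  h11:0 → peak 12
L@6: h1:8  h2:8  h3:10  h4:5  h5:5  h6:12  h7:10  h8:3  h9:3  h10:0  h11:0 → peak 12
Best is L@4, peak 10.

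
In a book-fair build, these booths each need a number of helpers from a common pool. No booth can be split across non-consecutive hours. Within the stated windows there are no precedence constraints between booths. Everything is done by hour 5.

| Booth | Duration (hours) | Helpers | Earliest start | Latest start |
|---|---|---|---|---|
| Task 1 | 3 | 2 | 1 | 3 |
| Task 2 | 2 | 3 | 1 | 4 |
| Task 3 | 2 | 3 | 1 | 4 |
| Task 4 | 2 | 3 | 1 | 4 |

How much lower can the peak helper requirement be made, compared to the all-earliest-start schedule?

Early-start peak: h1:11  h2:11  h3:2  h4:0  h5:0 ⇒ 11.
Leveled (Task 1@1, Task 2@1, Task 3@3, Task 4@4): h1:5  h2:5  h3:5  h4:6  h5:3 ⇒ 6.
Reduction 11 − 6 = 5.

5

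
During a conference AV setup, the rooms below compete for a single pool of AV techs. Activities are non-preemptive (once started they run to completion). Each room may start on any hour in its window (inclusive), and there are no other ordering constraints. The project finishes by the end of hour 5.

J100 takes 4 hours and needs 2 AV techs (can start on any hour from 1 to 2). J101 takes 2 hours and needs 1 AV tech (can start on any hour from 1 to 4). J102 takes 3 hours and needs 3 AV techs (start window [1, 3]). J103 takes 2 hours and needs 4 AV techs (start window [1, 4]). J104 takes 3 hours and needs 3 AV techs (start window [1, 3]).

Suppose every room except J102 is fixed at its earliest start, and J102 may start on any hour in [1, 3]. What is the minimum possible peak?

J102@1: h1:13  h2:13  h3:8  h4:2  h5:0 → peak 13
J102@2: h1:10  h2:13  h3:8  h4:5  h5:0 → peak 13
J102@3: h1:10  h2:10  h3:8  h4:5  h5:3 → peak 10
Best is J102@3, peak 10.

10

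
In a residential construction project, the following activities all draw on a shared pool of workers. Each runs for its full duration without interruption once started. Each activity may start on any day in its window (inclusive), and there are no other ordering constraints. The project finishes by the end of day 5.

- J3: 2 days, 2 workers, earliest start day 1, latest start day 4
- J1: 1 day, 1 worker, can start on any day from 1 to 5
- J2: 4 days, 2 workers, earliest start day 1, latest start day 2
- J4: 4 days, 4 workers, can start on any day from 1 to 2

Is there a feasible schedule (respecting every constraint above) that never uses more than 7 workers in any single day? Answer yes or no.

The minimum achievable peak is 8; 7 < 8, so no feasible schedule stays within the cap.

no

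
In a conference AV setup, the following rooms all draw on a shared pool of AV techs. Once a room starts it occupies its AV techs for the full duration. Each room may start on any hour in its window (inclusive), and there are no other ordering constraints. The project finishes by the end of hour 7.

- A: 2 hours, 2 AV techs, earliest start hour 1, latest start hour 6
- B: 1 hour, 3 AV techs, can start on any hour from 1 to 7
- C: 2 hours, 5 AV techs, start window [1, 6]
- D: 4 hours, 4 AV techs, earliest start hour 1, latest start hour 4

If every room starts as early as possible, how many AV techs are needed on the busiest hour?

Early-start schedule: A@1, B@1, C@1, D@1.
Load per hour: hour 1: 14, hour 2: 11, hour 3: 4, hour 4: 4, hour 5: 0, hour 6: 0, hour 7: 0.
Peak is 14.

14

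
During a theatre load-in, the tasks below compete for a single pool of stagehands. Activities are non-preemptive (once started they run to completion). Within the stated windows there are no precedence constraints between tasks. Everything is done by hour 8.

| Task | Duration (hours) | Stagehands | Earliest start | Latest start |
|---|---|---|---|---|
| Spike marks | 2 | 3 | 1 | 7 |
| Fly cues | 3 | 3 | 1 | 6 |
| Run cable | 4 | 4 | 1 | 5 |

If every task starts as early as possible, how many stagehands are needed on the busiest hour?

Early-start schedule: Spike marks@1, Fly cues@1, Run cable@1.
Load per hour: hour 1: 10, hour 2: 10, hour 3: 7, hour 4: 4, hour 5: 0, hour 6: 0, hour 7: 0, hour 8: 0.
Peak is 10.

10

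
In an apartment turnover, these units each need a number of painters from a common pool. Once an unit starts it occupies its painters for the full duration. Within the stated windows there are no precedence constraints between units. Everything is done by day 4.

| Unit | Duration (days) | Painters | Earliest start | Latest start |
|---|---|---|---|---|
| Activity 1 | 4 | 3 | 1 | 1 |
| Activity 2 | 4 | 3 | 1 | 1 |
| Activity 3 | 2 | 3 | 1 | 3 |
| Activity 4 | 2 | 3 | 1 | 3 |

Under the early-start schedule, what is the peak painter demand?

12

Early-start schedule: Activity 1@1, Activity 2@1, Activity 3@1, Activity 4@1.
Load per day: day 1: 12, day 2: 12, day 3: 6, day 4: 6.
Peak is 12.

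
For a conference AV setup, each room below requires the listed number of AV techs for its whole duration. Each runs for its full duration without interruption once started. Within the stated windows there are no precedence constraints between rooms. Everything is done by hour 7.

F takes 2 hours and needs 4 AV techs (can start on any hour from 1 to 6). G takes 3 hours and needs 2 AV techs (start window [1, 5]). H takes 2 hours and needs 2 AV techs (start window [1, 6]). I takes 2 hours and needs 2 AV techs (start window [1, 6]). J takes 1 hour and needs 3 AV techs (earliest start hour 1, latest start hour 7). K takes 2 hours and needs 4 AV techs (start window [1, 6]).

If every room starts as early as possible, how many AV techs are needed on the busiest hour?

Early-start schedule: F@1, G@1, H@1, I@1, J@1, K@1.
Load per hour: hour 1: 17, hour 2: 14, hour 3: 2, hour 4: 0, hour 5: 0, hour 6: 0, hour 7: 0.
Peak is 17.

17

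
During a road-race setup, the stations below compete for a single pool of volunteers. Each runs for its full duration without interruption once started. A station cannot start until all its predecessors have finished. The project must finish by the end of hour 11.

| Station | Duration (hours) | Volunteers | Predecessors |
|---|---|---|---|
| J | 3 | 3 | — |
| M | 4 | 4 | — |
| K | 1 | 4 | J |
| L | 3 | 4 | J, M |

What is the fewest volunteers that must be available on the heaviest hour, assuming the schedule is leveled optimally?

Early-start (J@1, M@1, K@4, L@5) gives peak 8: h1:7  h2:7  h3:7  h4:8  h5:4  h6:4  h7:4  h8:0  h9:0  h10:0  h11:0.
Shift M→4, K→8, L→9.
Schedule J@1, M@4, K@8, L@9: h1:3  h2:3  h3:3  h4:4  h5:4  h6:4  h7:4  h8:4  h9:4  h10:4  h11:4 — peak 4.
Total volunteer-hours = 41 over 11 hours ⇒ peak ≥ ⌈41/11⌉ = 4, so 4 is optimal.

4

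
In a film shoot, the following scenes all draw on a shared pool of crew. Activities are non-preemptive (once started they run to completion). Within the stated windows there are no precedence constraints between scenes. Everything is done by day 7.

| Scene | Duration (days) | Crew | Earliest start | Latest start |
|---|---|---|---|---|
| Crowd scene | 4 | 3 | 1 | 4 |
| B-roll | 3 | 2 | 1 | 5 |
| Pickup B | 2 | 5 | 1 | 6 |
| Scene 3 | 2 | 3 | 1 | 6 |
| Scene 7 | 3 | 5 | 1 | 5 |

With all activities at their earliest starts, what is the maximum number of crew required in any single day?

18

Early-start schedule: Crowd scene@1, B-roll@1, Pickup B@1, Scene 3@1, Scene 7@1.
Load per day: day 1: 18, day 2: 18, day 3: 10, day 4: 3, day 5: 0, day 6: 0, day 7: 0.
Peak is 18.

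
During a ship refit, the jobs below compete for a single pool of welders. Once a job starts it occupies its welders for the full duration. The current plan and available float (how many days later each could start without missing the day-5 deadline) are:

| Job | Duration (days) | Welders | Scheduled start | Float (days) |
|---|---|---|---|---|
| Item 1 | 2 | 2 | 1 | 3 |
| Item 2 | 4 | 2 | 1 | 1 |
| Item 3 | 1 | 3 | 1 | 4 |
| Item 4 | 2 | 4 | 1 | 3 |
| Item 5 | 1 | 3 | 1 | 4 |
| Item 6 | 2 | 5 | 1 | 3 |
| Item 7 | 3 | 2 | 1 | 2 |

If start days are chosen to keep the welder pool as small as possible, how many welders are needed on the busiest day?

9

Early-start (Item 1@1, Item 2@1, Item 3@1, Item 4@1, Item 5@1, Item 6@1, Item 7@1) gives peak 21: d1:21  d2:15  d3:4  d4:2  d5:0.
Shift Item 4→4, Item 5→5, Item 6→2, Item 7→3.
Schedule Item 1@1, Item 2@1, Item 3@1, Item 4@4, Item 5@5, Item 6@2, Item 7@3: d1:7  d2:9  d3:9  d4:8  d5:9 — peak 9.
Total welder-days = 42 over 5 days ⇒ peak ≥ ⌈42/5⌉ = 9, so 9 is optimal.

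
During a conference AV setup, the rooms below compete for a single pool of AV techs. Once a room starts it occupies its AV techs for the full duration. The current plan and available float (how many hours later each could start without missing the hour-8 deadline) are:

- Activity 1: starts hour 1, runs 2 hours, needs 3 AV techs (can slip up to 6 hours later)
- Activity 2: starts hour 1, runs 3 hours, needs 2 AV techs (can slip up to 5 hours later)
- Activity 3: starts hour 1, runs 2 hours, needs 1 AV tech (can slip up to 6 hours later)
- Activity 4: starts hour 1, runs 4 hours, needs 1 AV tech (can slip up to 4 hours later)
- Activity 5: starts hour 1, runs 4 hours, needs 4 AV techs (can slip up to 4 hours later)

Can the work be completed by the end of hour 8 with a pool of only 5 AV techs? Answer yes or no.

yes

Schedule Activity 1@1, Activity 2@1, Activity 3@3, Activity 4@3, Activity 5@5: h1:5  h2:5  h3:4  h4:2  h5:5  h6:5  h7:4  h8:4 — peak 5 ≤ 5.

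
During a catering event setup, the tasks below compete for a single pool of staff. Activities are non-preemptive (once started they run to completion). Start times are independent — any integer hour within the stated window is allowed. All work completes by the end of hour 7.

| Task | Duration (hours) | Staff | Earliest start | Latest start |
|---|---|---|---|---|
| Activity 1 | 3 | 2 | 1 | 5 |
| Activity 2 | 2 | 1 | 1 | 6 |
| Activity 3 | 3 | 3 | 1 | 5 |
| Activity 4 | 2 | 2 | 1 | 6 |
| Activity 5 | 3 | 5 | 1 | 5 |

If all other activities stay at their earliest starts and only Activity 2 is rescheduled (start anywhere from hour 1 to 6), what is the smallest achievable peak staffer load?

12

Activity 2@1: h1:13  h2:13  h3:10  h4:0  h5:0  h6:0  h7:0 → peak 13
Activity 2@2: h1:12  h2:13  h3:11  h4:0  h5:0  h6:0  h7:0 → peak 13
Activity 2@3: h1:12  h2:12  h3:11  h4:1  h5:0  h6:0  h7:0 → peak 12
Activity 2@4: h1:12  h2:12  h3:10  h4:1  h5:1  h6:0  h7:0 → peak 12
Activity 2@5: h1:12  h2:12  h3:10  h4:0  h5:1  h6:1  h7:0 → peak 12
Activity 2@6: h1:12  h2:12  h3:10  h4:0  h5:0  h6:1  h7:1 → peak 12
Best is Activity 2@3, peak 12.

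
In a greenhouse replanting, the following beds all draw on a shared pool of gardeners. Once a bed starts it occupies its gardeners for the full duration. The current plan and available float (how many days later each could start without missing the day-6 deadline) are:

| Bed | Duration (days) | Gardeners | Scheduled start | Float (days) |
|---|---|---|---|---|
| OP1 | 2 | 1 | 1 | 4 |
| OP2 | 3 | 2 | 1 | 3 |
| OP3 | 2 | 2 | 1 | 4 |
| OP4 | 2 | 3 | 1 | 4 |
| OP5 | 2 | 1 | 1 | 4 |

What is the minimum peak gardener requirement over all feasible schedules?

Early-start (OP1@1, OP2@1, OP3@1, OP4@1, OP5@1) gives peak 9: d1:9  d2:9  d3:2  d4:0  d5:0  d6:0.
Shift OP3→3, OP4→5.
Schedule OP1@1, OP2@1, OP3@3, OP4@5, OP5@1: d1:4  d2:4  d3:4  d4:2  d5:3  d6:3 — peak 4.
Total gardener-days = 20 over 6 days ⇒ peak ≥ ⌈20/6⌉ = 4, so 4 is optimal.

4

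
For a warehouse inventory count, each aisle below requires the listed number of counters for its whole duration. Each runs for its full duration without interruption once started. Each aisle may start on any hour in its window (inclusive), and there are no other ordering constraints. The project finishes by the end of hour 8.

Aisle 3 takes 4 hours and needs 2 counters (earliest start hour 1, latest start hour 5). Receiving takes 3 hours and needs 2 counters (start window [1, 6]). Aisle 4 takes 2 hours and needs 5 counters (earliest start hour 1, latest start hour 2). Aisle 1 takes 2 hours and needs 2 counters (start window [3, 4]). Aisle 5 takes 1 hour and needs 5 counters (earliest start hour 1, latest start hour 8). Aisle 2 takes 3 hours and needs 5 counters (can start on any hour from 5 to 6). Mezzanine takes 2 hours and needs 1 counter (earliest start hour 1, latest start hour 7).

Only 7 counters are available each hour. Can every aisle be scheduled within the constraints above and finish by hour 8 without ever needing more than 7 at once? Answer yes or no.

Schedule Aisle 3@1, Receiving@3, Aisle 4@1, Aisle 1@3, Aisle 5@5, Aisle 2@6, Mezzanine@3: h1:7  h2:7  h3:7  h4:7  h5:7  h6:5  h7:5  h8:5 — peak 7 ≤ 7.

yes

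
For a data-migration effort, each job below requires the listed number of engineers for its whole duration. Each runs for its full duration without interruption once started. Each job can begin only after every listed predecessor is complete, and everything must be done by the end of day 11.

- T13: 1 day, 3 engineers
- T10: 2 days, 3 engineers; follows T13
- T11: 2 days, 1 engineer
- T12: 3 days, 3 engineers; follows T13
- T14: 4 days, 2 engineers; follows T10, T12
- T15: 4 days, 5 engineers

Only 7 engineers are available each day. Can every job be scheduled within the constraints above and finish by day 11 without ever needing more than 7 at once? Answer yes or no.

Schedule T13@1, T10@2, T11@1, T12@2, T14@5, T15@5: d1:4  d2:7  d3:6  d4:3  d5:7  d6:7  d7:7  d8:7  d9:0  d10:0  d11:0 — peak 7 ≤ 7.

yes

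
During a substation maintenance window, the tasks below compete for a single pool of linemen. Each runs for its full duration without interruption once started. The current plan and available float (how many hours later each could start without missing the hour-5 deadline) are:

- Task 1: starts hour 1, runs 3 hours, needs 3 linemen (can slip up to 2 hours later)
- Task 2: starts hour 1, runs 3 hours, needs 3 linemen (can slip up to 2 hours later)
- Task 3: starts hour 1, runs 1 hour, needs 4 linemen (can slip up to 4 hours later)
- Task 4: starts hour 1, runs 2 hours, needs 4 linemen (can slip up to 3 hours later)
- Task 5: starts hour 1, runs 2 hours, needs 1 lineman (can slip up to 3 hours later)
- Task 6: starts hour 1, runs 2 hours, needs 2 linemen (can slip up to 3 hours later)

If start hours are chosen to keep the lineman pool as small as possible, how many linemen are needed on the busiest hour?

Early-start (Task 1@1, Task 2@1, Task 3@1, Task 4@1, Task 5@1, Task 6@1) gives peak 17: h1:17  h2:13  h3:6  h4:0  h5:0.
Shift Task 3→5, Task 4→4, Task 6→3.
Schedule Task 1@1, Task 2@1, Task 3@5, Task 4@4, Task 5@1, Task 6@3: h1:7  h2:7  h3:8  h4:6  h5:8 — peak 8.
Total lineman-hours = 36 over 5 hours ⇒ peak ≥ ⌈36/5⌉ = 8, so 8 is optimal.

8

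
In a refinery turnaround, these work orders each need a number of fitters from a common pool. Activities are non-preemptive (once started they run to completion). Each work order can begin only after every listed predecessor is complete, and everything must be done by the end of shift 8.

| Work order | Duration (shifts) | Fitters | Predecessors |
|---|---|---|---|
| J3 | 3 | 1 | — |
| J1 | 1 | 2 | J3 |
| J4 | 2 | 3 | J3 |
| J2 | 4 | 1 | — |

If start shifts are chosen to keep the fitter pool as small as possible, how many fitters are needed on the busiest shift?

3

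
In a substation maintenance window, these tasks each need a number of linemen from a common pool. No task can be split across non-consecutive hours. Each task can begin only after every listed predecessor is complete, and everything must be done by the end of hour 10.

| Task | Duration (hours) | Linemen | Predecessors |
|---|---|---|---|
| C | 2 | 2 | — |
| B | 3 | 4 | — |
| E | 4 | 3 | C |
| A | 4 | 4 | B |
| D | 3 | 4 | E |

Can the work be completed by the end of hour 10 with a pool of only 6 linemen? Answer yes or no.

no

The minimum achievable peak is 7; 6 < 7, so no feasible schedule stays within the cap.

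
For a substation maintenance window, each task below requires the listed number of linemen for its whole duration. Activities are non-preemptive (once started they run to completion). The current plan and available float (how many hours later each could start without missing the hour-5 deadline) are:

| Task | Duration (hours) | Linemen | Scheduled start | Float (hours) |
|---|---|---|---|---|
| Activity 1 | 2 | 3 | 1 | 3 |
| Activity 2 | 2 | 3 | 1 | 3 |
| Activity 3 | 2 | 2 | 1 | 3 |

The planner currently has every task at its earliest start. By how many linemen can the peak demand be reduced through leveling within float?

Early-start peak: h1:8  h2:8  h3:0  h4:0  h5:0 ⇒ 8.
Leveled (Activity 1@1, Activity 2@3, Activity 3@1): h1:5  h2:5  h3:3  h4:3  h5:0 ⇒ 5.
Reduction 8 − 5 = 3.

3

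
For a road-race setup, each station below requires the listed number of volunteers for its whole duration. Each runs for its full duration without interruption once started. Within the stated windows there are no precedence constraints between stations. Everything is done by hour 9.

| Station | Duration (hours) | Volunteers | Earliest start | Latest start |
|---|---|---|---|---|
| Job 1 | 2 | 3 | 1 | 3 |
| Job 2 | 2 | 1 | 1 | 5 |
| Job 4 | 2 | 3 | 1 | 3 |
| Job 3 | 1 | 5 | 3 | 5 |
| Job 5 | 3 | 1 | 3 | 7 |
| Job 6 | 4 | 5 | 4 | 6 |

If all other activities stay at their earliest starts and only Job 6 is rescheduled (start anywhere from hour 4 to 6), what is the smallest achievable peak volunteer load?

7

Job 6@4: h1:7  h2:7  h3:6  h4:6  h5:6  h6:5  h7:5  h8:0  h9:0 → peak 7
Job 6@5: h1:7  h2:7  h3:6  h4:1  h5:6  h6:5  h7:5  h8:5  h9:0 → peak 7
Job 6@6: h1:7  h2:7  h3:6  h4:1  h5:1  h6:5  h7:5  h8:5  h9:5 → peak 7
Best is Job 6@4, peak 7.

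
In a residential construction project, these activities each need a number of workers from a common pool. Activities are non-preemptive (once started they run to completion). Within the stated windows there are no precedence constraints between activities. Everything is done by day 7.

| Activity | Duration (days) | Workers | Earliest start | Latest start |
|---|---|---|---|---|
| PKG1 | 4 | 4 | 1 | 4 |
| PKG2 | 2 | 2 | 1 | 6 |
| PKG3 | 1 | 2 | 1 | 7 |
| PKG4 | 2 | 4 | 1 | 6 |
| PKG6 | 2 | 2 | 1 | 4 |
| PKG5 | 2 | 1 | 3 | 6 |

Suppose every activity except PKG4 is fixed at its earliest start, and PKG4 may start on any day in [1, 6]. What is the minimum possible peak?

10

PKG4@1: d1:14  d2:12  d3:5  d4:5  d5:0  d6:0  d7:0 → peak 14
PKG4@2: d1:10  d2:12  d3:9  d4:5  d5:0  d6:0  d7:0 → peak 12
PKG4@3: d1:10  d2:8  d3:9  d4:9  d5:0  d6:0  d7:0 → peak 10
PKG4@4: d1:10  d2:8  d3:5  d4:9  d5:4  d6:0  d7:0 → peak 10
PKG4@5: d1:10  d2:8  d3:5  d4:5  d5:4  d6:4  d7:0 → peak 10
PKG4@6: d1:10  d2:8  d3:5  d4:5  d5:0  d6:4  d7:4 → peak 10
Best is PKG4@3, peak 10.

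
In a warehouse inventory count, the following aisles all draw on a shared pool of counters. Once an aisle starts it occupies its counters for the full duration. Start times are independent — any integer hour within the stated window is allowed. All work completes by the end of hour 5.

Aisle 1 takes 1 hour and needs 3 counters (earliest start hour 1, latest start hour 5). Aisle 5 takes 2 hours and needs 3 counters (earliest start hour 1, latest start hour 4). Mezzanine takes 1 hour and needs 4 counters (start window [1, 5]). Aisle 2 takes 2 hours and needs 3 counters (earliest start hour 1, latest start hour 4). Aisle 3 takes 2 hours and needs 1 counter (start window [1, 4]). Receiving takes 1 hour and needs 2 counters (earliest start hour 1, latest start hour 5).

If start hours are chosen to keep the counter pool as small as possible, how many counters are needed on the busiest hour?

Early-start (Aisle 1@1, Aisle 5@1, Mezzanine@1, Aisle 2@1, Aisle 3@1, Receiving@1) gives peak 16: h1:16  h2:7  h3:0  h4:0  h5:0.
Shift Mezzanine→3, Aisle 2→4, Aisle 3→2, Receiving→2.
Schedule Aisle 1@1, Aisle 5@1, Mezzanine@3, Aisle 2@4, Aisle 3@2, Receiving@2: h1:6  h2:6  h3:5  h4:3  h5:3 — peak 6.

6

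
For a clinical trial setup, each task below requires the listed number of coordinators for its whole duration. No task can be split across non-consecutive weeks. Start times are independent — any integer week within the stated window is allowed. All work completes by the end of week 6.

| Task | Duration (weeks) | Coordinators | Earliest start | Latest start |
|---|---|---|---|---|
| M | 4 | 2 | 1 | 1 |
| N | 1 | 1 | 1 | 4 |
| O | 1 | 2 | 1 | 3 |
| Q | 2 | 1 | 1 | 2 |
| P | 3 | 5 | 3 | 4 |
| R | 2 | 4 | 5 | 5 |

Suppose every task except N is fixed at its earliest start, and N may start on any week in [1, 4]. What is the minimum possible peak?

9

N@1: w1:6  w2:3  w3:7  w4:7  w5:9  w6:4 → peak 9
N@2: w1:5  w2:4  w3:7  w4:7  w5:9  w6:4 → peak 9
N@3: w1:5  w2:3  w3:8  w4:7  w5:9  w6:4 → peak 9
N@4: w1:5  w2:3  w3:7  w4:8  w5:9  w6:4 → peak 9
Best is N@1, peak 9.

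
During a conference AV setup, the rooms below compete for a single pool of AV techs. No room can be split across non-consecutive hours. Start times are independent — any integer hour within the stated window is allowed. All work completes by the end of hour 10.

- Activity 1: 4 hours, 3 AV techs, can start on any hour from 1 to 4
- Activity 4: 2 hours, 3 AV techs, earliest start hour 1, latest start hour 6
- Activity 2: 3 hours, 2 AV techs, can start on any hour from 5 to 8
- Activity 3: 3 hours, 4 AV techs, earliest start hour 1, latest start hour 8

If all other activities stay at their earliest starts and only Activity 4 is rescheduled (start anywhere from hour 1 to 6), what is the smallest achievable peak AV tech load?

7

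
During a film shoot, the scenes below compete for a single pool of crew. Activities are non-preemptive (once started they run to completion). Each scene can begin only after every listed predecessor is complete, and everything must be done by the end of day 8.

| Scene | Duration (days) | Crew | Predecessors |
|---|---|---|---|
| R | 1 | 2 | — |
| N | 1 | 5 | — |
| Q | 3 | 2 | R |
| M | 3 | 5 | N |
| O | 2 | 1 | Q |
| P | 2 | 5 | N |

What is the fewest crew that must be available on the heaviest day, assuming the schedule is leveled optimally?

7

Early-start (R@1, N@1, Q@2, M@2, O@5, P@2) gives peak 12: d1:7  d2:12  d3:12  d4:7  d5:1  d6:1  d7:0  d8:0.
Shift P→5.
Schedule R@1, N@1, Q@2, M@2, O@5, P@5: d1:7  d2:7  d3:7  d4:7  d5:6  d6:6  d7:0  d8:0 — peak 7.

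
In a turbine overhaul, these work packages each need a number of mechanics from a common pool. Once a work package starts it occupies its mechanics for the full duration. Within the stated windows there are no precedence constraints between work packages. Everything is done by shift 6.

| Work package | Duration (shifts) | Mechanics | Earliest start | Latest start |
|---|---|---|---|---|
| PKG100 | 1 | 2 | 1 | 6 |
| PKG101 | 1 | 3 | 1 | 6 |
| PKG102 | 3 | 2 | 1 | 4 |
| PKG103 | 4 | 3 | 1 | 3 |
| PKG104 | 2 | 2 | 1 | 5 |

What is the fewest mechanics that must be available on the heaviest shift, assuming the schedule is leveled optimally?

5

Early-start (PKG100@1, PKG101@1, PKG102@1, PKG103@1, PKG104@1) gives peak 12: s1:12  s2:7  s3:5  s4:3  s5:0  s6:0.
Shift PKG102→2, PKG103→2, PKG104→5.
Schedule PKG100@1, PKG101@1, PKG102@2, PKG103@2, PKG104@5: s1:5  s2:5  s3:5  s4:5  s5:5  s6:2 — peak 5.
Total mechanic-shifts = 27 over 6 shifts ⇒ peak ≥ ⌈27/6⌉ = 5, so 5 is optimal.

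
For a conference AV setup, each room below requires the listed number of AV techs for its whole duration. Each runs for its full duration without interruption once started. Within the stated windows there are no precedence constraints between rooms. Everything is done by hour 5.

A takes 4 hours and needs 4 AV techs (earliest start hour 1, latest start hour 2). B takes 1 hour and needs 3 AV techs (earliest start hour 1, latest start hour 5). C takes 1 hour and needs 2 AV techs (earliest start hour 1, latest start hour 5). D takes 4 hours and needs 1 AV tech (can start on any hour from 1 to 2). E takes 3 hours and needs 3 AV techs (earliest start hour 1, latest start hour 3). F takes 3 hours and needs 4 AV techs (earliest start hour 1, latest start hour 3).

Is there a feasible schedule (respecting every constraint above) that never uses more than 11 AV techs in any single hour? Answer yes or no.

The minimum achievable peak is 12; 11 < 12, so no feasible schedule stays within the cap.

no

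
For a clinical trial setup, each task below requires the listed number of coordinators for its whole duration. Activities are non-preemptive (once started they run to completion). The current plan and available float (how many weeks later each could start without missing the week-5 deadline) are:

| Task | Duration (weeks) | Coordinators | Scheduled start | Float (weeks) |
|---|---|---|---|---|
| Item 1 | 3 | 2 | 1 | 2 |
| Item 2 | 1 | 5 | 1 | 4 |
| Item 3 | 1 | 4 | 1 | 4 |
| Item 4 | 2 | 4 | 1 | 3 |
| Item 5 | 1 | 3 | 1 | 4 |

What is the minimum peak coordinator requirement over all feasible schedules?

6

Early-start (Item 1@1, Item 2@1, Item 3@1, Item 4@1, Item 5@1) gives peak 18: w1:18  w2:6  w3:2  w4:0  w5:0.
Shift Item 2→4, Item 4→2, Item 5→5.
Schedule Item 1@1, Item 2@4, Item 3@1, Item 4@2, Item 5@5: w1:6  w2:6  w3:6  w4:5  w5:3 — peak 6.
Total coordinator-weeks = 26 over 5 weeks ⇒ peak ≥ ⌈26/5⌉ = 6, so 6 is optimal.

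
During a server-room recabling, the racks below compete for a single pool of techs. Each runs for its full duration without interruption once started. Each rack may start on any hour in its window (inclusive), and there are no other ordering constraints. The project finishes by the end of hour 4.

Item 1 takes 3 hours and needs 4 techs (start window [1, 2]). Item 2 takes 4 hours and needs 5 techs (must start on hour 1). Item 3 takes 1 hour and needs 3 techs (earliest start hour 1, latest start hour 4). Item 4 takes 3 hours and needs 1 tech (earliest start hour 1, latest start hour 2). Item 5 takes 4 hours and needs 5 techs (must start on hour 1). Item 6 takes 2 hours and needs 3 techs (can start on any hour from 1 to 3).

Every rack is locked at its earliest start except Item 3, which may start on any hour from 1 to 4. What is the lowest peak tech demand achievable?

18

Item 3@1: h1:21  h2:18  h3:15  h4:10 → peak 21
Item 3@2: h1:18  h2:21  h3:15  h4:10 → peak 21
Item 3@3: h1:18  h2:18  h3:18  h4:10 → peak 18
Item 3@4: h1:18  h2:18  h3:15  h4:13 → peak 18
Best is Item 3@3, peak 18.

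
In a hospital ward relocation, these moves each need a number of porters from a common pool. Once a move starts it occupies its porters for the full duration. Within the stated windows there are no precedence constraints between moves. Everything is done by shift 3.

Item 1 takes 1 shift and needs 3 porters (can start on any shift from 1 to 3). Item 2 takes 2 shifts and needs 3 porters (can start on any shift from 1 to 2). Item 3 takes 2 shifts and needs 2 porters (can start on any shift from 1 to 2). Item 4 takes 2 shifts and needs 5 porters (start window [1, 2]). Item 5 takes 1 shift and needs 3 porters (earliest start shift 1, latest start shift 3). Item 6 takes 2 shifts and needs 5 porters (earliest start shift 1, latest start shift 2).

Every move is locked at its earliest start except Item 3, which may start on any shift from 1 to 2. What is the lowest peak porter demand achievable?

Item 3@1: s1:21  s2:15  s3:0 → peak 21
Item 3@2: s1:19  s2:15  s3:2 → peak 19
Best is Item 3@2, peak 19.

19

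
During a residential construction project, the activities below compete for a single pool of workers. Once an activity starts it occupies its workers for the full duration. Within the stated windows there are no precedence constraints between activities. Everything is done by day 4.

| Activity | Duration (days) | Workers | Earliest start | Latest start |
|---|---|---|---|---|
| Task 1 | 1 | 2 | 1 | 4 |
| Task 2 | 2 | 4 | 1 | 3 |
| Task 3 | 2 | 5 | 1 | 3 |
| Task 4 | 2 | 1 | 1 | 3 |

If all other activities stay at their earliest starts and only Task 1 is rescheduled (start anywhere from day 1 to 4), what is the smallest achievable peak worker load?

Task 1@1: d1:12  d2:10  d3:0  d4:0 → peak 12
Task 1@2: d1:10  d2:12  d3:0  d4:0 → peak 12
Task 1@3: d1:10  d2:10  d3:2  d4:0 → peak 10
Task 1@4: d1:10  d2:10  d3:0  d4:2 → peak 10
Best is Task 1@3, peak 10.

10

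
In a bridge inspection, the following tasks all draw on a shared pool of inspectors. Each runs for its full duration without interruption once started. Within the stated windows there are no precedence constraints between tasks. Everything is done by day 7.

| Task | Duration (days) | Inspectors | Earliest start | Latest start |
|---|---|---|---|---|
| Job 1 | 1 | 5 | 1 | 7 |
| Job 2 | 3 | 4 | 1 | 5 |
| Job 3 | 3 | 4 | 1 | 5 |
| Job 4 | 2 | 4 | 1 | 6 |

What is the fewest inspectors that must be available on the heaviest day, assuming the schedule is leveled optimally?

Early-start (Job 1@1, Job 2@1, Job 3@1, Job 4@1) gives peak 17: d1:17  d2:12  d3:8  d4:0  d5:0  d6:0  d7:0.
Shift Job 2→2, Job 3→2, Job 4→5.
Schedule Job 1@1, Job 2@2, Job 3@2, Job 4@5: d1:5  d2:8  d3:8  d4:8  d5:4  d6:4  d7:0 — peak 8.

8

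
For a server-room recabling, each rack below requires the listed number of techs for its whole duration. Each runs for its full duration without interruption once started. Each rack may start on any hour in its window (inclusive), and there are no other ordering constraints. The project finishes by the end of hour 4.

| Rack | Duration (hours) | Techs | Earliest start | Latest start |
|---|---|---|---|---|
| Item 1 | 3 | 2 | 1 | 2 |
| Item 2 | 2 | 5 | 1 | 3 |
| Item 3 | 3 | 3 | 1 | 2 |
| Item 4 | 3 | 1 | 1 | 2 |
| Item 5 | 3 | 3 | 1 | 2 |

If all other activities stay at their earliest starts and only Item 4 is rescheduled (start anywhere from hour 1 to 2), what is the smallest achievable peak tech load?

14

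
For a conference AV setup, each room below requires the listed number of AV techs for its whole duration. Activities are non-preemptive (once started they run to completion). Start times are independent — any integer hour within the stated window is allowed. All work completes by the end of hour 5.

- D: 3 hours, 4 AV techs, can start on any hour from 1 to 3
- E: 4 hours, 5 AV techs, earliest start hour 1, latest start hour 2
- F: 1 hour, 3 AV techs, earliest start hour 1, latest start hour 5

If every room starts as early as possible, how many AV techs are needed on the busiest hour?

12

Early-start schedule: D@1, E@1, F@1.
Load per hour: hour 1: 12, hour 2: 9, hour 3: 9, hour 4: 5, hour 5: 0.
Peak is 12.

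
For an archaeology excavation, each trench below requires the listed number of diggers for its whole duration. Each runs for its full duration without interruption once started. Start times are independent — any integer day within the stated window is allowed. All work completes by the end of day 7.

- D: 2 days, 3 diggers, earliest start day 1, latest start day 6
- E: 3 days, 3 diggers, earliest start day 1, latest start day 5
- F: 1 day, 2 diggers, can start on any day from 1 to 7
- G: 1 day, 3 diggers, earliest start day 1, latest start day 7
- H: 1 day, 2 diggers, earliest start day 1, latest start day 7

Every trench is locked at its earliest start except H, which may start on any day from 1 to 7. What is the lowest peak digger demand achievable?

11

H@1: d1:13  d2:6  d3:3  d4:0  d5:0  d6:0  d7:0 → peak 13
H@2: d1:11  d2:8  d3:3  d4:0  d5:0  d6:0  d7:0 → peak 11
H@3: d1:11  d2:6  d3:5  d4:0  d5:0  d6:0  d7:0 → peak 11
H@4: d1:11  d2:6  d3:3  d4:2  d5:0  d6:0  d7:0 → peak 11
H@5: d1:11  d2:6  d3:3  d4:0  d5:2  d6:0  d7:0 → peak 11
H@6: d1:11  d2:6  d3:3  d4:0  d5:0  d6:2  d7:0 → peak 11
H@7: d1:11  d2:6  d3:3  d4:0  d5:0  d6:0  d7:2 → peak 11
Best is H@2, peak 11.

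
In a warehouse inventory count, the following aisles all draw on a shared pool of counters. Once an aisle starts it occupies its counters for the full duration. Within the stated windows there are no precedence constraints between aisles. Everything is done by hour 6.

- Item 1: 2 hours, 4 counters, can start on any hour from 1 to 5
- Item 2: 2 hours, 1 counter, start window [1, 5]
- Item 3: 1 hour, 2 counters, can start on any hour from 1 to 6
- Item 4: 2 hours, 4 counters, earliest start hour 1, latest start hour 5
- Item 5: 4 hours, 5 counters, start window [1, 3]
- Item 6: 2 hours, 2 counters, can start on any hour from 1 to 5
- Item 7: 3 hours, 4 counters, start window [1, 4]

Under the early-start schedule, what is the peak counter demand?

Early-start schedule: Item 1@1, Item 2@1, Item 3@1, Item 4@1, Item 5@1, Item 6@1, Item 7@1.
Load per hour: hour 1: 22, hour 2: 20, hour 3: 9, hour 4: 5, hour 5: 0, hour 6: 0.
Peak is 22.

22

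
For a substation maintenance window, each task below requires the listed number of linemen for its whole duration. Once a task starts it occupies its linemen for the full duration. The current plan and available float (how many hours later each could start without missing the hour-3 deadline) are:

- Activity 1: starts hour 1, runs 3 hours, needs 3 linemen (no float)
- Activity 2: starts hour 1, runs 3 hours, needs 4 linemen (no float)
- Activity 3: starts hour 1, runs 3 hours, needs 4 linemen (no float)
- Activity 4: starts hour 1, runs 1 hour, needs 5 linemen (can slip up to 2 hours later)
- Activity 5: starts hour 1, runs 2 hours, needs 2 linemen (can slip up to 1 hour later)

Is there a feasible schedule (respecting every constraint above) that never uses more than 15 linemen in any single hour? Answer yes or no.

no

The minimum achievable peak is 16; 15 < 16, so no feasible schedule stays within the cap.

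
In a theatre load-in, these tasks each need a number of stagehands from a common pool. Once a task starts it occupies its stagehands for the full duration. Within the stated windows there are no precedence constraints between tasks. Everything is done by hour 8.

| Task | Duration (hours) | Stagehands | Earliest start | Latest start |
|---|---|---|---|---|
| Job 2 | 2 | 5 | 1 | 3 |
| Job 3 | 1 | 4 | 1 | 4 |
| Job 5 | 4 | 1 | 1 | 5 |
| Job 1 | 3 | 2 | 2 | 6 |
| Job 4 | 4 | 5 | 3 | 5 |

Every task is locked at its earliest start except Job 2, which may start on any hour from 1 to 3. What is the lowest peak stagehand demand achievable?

10

Job 2@1: h1:10  h2:8  h3:8  h4:8  h5:5  h6:5  h7:0  h8:0 → peak 10
Job 2@2: h1:5  h2:8  h3:13  h4:8  h5:5  h6:5  h7:0  h8:0 → peak 13
Job 2@3: h1:5  h2:3  h3:13  h4:13  h5:5  h6:5  h7:0  h8:0 → peak 13
Best is Job 2@1, peak 10.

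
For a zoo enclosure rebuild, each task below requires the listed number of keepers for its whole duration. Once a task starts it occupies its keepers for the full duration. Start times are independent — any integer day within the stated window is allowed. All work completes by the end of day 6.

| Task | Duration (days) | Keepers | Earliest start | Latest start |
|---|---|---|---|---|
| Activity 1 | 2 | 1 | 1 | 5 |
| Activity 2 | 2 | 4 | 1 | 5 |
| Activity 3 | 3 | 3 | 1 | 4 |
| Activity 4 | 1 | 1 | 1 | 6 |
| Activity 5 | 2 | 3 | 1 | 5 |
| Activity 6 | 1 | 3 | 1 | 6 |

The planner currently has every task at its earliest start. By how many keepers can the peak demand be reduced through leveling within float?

9

Early-start peak: d1:15  d2:11  d3:3  d4:0  d5:0  d6:0 ⇒ 15.
Leveled (Activity 1@1, Activity 2@1, Activity 3@3, Activity 4@1, Activity 5@3, Activity 6@5): d1:6  d2:5  d3:6  d4:6  d5:6  d6:0 ⇒ 6.
Reduction 15 − 6 = 9.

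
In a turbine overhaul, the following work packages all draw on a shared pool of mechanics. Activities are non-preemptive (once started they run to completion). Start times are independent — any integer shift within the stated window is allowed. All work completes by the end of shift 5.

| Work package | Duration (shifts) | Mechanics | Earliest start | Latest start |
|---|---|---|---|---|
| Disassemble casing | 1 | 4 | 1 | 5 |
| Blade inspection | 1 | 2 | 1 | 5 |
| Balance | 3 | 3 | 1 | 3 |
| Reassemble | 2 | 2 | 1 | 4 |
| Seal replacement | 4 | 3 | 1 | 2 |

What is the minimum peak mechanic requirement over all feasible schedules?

Early-start (Disassemble casing@1, Blade inspection@1, Balance@1, Reassemble@1, Seal replacement@1) gives peak 14: s1:14  s2:8  s3:6  s4:3  s5:0.
Shift Blade inspection→2, Balance→3, Seal replacement→2.
Schedule Disassemble casing@1, Blade inspection@2, Balance@3, Reassemble@1, Seal replacement@2: s1:6  s2:7  s3:6  s4:6  s5:6 — peak 7.
Total mechanic-shifts = 31 over 5 shifts ⇒ peak ≥ ⌈31/5⌉ = 7, so 7 is optimal.

7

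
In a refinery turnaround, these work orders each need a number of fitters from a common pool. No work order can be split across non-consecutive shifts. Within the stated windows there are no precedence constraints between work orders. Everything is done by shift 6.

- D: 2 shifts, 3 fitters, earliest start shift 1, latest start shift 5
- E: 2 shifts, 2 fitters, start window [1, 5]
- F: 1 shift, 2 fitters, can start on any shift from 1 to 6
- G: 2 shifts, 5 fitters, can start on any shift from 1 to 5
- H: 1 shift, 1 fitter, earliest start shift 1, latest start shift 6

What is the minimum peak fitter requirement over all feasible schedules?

5

Early-start (D@1, E@1, F@1, G@1, H@1) gives peak 13: s1:13  s2:10  s3:0  s4:0  s5:0  s6:0.
Shift F→3, G→4, H→3.
Schedule D@1, E@1, F@3, G@4, H@3: s1:5  s2:5  s3:3  s4:5  s5:5  s6:0 — peak 5.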